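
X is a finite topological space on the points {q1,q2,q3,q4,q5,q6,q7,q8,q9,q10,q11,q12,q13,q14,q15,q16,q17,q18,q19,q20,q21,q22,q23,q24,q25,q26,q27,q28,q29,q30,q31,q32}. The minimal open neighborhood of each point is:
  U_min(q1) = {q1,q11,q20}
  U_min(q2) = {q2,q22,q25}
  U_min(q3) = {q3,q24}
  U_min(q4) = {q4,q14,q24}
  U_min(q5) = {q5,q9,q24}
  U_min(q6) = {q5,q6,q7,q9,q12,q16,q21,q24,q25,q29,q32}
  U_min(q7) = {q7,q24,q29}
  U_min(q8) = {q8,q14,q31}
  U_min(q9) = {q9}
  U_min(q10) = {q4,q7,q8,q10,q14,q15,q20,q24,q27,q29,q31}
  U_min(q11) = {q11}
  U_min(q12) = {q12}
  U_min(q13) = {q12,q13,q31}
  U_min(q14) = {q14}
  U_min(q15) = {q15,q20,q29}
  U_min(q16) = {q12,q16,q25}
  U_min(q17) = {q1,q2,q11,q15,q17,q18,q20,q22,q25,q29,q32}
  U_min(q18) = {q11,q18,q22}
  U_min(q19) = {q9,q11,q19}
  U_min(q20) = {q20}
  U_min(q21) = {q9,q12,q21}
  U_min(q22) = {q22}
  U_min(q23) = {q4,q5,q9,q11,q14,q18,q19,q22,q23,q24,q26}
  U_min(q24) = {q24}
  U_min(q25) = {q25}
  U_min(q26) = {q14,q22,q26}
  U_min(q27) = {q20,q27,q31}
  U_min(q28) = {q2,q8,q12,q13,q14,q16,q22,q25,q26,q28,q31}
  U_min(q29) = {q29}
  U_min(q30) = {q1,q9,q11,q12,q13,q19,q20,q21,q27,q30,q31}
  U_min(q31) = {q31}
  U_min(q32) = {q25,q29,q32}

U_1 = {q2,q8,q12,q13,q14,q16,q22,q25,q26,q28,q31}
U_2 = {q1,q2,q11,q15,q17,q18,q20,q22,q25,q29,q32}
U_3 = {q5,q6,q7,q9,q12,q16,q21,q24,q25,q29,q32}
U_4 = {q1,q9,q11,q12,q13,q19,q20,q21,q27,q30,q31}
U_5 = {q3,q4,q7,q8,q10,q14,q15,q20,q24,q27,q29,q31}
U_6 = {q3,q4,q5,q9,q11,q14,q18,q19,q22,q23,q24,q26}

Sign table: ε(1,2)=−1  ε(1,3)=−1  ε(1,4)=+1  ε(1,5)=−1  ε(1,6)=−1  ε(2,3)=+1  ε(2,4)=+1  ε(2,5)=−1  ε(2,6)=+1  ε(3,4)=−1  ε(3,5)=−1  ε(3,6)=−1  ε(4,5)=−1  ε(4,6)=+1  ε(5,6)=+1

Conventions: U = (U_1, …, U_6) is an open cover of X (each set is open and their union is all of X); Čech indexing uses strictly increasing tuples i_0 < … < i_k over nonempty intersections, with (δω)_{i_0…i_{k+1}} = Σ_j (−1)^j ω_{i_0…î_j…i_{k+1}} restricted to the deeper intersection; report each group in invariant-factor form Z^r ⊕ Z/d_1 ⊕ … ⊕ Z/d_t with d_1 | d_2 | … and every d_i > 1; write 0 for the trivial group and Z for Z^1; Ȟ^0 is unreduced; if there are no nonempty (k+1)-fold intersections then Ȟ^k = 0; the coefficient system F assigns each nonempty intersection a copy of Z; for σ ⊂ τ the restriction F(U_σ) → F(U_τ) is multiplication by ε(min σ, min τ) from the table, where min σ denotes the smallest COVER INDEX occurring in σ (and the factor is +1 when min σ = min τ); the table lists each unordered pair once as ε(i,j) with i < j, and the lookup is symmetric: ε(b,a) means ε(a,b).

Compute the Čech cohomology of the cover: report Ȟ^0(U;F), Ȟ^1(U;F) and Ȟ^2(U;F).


Ȟ^0 = 0, Ȟ^1 = Z/2, Ȟ^2 = Z

nonempty overlaps:
  U12={q2,q22,q25} U13={q12,q16,q25} U14={q12,q13,q31} U15={q8,q14,q31} U16={q14,q22,q26} U23={q25,q29,q32} U24={q1,q11,q20} U25={q15,q20,q29} U26={q11,q18,q22} U34={q9,q12,q21} U35={q7,q24,q29} U36={q5,q9,q24} U45={q20,q27,q31} U46={q9,q11,q19} U56={q3,q4,q14,q24}
  U123={q25} U126={q22} U134={q12} U145={q31} U156={q14} U235={q29} U245={q20} U246={q11} U346={q9} U356={q24}
C dims 6,15,10; δ0: rk 6, SNF 1^5·2; δ1: rk 9, SNF 1^9
degree 0: 6−6−0 = 0 → Ȟ^0 ≅ 0
degree 1: 15−9−6 = 0 plus torsion [2] → Ȟ^1 ≅ Z/2
degree 2: 10−0−9 = 1 → Ȟ^2 ≅ Z


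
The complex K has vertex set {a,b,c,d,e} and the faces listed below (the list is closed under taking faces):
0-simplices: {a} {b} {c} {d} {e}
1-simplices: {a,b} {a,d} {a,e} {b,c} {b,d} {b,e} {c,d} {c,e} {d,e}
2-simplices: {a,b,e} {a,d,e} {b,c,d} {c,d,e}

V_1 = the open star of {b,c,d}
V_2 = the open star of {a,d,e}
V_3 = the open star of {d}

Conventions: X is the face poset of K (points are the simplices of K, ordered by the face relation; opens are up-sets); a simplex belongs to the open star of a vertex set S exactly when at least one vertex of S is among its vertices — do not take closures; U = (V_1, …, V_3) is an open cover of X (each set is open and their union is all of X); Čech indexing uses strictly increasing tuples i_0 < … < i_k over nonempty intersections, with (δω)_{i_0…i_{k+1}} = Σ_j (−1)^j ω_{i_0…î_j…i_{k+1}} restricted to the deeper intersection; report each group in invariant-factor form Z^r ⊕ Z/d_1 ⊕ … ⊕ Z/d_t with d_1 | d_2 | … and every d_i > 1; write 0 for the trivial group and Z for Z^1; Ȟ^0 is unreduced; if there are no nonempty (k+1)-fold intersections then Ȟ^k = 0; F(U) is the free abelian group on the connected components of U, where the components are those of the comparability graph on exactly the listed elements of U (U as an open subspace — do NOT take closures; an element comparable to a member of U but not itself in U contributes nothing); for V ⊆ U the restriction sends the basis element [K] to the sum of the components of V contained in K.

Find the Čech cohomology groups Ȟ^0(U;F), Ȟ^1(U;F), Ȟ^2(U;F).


Ȟ^0 = Z,  Ȟ^1 = Z,  Ȟ^2 = 0

intersection data:
  V1={{b},{c},{d},{a,b},{a,d},{b,c},{b,d},{b,e},{c,d},{c,e},{d,e},{a,b,e},{a,d,e},{b,c,d},{c,d,e}} V2={{a},{d},{e},{a,b},{a,d},{a,e},{b,d},{b,e},{c,d},{c,e},{d,e},{a,b,e},{a,d,e},{b,c,d},{c,d,e}} V3={{d},{a,d},{b,d},{c,d},{d,e},{a,d,e},{b,c,d},{c,d,e}}
  V12={{d},{a,b},{a,d},{b,d},{b,e},{c,d},{c,e},{d,e},{a,b,e},{a,d,e},{b,c,d},{c,d,e}} V13={{d},{a,d},{b,d},{c,d},{d,e},{a,d,e},{b,c,d},{c,d,e}} V23={{d},{a,d},{b,d},{c,d},{d,e},{a,d,e},{b,c,d},{c,d,e}}
  V123={{d},{a,d},{b,d},{c,d},{d,e},{a,d,e},{b,c,d},{c,d,e}}
components per intersection:
  V1: {{b},{c},{d},{a,b},{a,d},{b,c},{b,d},{b,e},{c,d},{c,e},{d,e},{a,b,e},{a,d,e},{b,c,d},{c,d,e}}
  V2: {{a},{d},{e},{a,b},{a,d},{a,e},{b,d},{b,e},{c,d},{c,e},{d,e},{a,b,e},{a,d,e},{b,c,d},{c,d,e}}
  V3: {{d},{a,d},{b,d},{c,d},{d,e},{a,d,e},{b,c,d},{c,d,e}}
  V12: {{d},{a,d},{b,d},{c,d},{c,e},{d,e},{a,d,e},{b,c,d},{c,d,e}} {{a,b},{b,e},{a,b,e}}
  V13: {{d},{a,d},{b,d},{c,d},{d,e},{a,d,e},{b,c,d},{c,d,e}}
  V23: {{d},{a,d},{b,d},{c,d},{d,e},{a,d,e},{b,c,d},{c,d,e}}
  V123: {{d},{a,d},{b,d},{c,d},{d,e},{a,d,e},{b,c,d},{c,d,e}}
C dims 3,4,1; δ0: rk 2, SNF 1^2; δ1: rk 1, SNF 1^1
Ȟ^0 = (3 − 2) − 0 = 1, so Ȟ^0 ≅ Z
Ȟ^1 = (4 − 1) − 2 = 1, so Ȟ^1 ≅ Z
Ȟ^2 = (1 − 0) − 1 = 0, so Ȟ^2 ≅ 0


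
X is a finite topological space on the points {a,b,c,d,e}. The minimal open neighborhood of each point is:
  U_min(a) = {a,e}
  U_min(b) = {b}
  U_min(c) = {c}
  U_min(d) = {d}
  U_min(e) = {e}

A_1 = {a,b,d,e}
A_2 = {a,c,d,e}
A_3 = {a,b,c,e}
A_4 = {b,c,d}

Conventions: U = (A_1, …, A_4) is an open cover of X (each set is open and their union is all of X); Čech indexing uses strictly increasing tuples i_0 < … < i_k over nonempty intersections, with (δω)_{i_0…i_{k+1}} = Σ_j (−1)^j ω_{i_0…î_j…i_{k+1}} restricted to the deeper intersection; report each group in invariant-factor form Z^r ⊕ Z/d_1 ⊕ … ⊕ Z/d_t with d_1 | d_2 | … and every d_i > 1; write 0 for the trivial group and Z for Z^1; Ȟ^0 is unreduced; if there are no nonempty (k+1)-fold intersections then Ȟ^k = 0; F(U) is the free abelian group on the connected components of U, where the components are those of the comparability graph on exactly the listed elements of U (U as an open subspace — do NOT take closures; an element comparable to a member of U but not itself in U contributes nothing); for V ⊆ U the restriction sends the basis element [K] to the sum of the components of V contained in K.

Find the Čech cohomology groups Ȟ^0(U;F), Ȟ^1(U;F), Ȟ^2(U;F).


Ȟ^0(U;F) ≅ Z^4; Ȟ^1(U;F) ≅ 0; Ȟ^2(U;F) ≅ 0

nerve of the cover:
  A12={a,d,e} A13={a,b,e} A14={b,d} A23={a,c,e} A24={c,d} A34={b,c}
  A123={a,e} A124={d} A134={b} A234={c}
components per intersection:
  A1: {a,e} {b} {d}
  A2: {a,e} {c} {d}
  A3: {a,e} {b} {c}
  A4: {b} {c} {d}
  A12: {a,e} {d}
  A13: {a,e} {b}
  A14: {b} {d}
  A23: {a,e} {c}
  A24: {c} {d}
  A34: {b} {c}
  A123: {a,e}
  A124: {d}
  A134: {b}
  A234: {c}
C dims 12,12,4; δ0: rk 8, SNF 1^8; δ1: rk 4, SNF 1^4
Ȟ^0 = (12 − 8) − 0 = 4, so Ȟ^0 ≅ Z^4
Ȟ^1 = (12 − 4) − 8 = 0, so Ȟ^1 ≅ 0
Ȟ^2 = (4 − 0) − 4 = 0, so Ȟ^2 ≅ 0


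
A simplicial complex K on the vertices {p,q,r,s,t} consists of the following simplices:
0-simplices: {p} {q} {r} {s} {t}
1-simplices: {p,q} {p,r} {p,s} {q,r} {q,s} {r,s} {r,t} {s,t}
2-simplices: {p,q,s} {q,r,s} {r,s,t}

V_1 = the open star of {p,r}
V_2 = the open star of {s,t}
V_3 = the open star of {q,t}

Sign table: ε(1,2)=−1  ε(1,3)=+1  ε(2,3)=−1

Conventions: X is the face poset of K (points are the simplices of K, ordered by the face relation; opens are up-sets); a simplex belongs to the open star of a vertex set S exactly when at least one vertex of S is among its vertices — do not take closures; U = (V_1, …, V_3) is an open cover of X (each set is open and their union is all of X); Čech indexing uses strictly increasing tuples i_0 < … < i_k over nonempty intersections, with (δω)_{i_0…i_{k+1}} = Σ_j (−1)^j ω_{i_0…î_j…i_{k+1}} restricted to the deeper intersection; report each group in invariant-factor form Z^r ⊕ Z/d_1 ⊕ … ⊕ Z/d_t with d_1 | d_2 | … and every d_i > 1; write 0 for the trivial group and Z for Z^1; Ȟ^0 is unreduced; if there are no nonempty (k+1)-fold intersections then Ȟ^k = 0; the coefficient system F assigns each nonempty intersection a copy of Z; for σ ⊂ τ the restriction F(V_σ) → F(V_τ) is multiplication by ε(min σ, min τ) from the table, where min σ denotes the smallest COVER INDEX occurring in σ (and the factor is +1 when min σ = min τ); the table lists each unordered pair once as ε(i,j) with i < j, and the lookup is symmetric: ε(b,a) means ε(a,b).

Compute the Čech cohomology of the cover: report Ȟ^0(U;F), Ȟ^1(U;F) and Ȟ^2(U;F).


Ȟ^0 = Z,  Ȟ^1 = 0,  Ȟ^2 = 0

nonempty overlaps:
  V1={{p},{r},{p,q},{p,r},{p,s},{q,r},{r,s},{r,t},{p,q,s},{q,r,s},{r,s,t}} V2={{s},{t},{p,s},{q,s},{r,s},{r,t},{s,t},{p,q,s},{q,r,s},{r,s,t}} V3={{q},{t},{p,q},{q,r},{q,s},{r,t},{s,t},{p,q,s},{q,r,s},{r,s,t}}
  V12={{p,s},{r,s},{r,t},{p,q,s},{q,r,s},{r,s,t}} V13={{p,q},{q,r},{r,t},{p,q,s},{q,r,s},{r,s,t}} V23={{t},{q,s},{r,t},{s,t},{p,q,s},{q,r,s},{r,s,t}}
  V123={{r,t},{p,q,s},{q,r,s},{r,s,t}}
C dims 3,3,1; δ0: rk 2, SNF 1^2; δ1: rk 1, SNF 1^1
degree 0: 3−2−0 = 1 → Ȟ^0 ≅ Z
degree 1: 3−1−2 = 0 → Ȟ^1 ≅ 0
degree 2: 1−0−1 = 0 → Ȟ^2 ≅ 0


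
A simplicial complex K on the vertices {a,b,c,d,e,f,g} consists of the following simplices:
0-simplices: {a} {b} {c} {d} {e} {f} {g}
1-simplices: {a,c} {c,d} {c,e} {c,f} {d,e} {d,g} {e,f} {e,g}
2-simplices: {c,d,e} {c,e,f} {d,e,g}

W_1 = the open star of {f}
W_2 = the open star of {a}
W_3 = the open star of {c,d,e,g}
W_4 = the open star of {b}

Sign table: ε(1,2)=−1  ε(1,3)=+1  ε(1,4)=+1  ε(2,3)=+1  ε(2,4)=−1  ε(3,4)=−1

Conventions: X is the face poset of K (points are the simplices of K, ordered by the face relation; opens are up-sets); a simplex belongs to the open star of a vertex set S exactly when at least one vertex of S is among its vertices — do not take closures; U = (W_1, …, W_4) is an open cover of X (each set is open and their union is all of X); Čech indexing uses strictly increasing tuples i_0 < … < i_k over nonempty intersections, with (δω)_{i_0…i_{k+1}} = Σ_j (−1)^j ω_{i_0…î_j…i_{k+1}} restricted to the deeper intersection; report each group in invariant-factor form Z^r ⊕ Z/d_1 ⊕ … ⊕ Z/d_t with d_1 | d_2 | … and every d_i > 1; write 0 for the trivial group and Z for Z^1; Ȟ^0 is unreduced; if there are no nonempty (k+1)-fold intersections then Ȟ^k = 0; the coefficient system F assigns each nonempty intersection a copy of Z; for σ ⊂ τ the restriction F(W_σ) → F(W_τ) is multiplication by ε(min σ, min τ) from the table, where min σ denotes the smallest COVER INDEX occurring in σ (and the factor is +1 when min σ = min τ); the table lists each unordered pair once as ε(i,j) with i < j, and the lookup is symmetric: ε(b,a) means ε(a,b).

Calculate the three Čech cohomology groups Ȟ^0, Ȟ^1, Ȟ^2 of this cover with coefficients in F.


nerve of the cover:
  W1={{f},{c,f},{e,f},{c,e,f}} W2={{a},{a,c}} W3={{c},{d},{e},{g},{a,c},{c,d},{c,e},{c,f},{d,e},{d,g},{e,f},{e,g},{c,d,e},{c,e,f},{d,e,g}} W4={{b}}
  W13={{c,f},{e,f},{c,e,f}} W23={{a,c}}
C dims 4,2; δ0: rk 2, SNF 1^2
Ȟ^0 = (4 − 2) − 0 = 2, so Ȟ^0 ≅ Z^2
Ȟ^1 = (2 − 0) − 2 = 0, so Ȟ^1 ≅ 0
Ȟ^2 = (0 − 0) − 0 = 0, so Ȟ^2 ≅ 0

Ȟ^0 ≅ Z^2,  Ȟ^1 ≅ 0,  Ȟ^2 ≅ 0


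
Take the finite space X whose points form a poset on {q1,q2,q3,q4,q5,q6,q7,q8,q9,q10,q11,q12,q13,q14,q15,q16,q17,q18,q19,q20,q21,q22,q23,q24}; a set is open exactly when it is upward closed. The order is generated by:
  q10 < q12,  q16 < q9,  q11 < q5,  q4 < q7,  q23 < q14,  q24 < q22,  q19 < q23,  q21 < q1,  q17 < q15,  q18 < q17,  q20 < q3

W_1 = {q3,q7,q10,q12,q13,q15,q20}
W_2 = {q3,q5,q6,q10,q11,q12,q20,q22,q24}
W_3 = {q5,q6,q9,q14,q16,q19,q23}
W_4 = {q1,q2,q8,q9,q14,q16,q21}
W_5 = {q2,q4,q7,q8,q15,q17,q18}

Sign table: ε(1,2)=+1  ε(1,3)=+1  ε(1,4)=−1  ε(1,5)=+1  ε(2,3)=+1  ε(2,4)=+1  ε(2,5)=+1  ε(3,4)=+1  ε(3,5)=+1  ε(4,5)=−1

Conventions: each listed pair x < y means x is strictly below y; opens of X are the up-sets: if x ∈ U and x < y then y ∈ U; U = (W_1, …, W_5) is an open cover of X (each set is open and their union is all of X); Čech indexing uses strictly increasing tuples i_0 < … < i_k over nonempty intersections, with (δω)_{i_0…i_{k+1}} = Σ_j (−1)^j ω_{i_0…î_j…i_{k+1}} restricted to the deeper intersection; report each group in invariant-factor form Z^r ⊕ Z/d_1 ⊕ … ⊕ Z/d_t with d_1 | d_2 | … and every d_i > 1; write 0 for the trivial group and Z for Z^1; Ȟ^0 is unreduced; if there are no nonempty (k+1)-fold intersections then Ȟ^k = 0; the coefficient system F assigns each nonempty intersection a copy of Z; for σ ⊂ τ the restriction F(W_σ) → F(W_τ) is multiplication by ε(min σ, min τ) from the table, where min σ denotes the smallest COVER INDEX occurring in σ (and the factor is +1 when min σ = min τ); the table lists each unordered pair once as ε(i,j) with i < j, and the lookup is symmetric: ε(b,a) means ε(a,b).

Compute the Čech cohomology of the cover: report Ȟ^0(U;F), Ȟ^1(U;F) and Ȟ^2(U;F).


Ȟ^0 = 0, Ȟ^1 = Z/2, Ȟ^2 = 0

nerve simplices:
  W12={q3,q10,q12,q20} W15={q7,q15} W23={q5,q6} W34={q9,q14,q16} W45={q2,q8}
C dims 5,5; δ0: rk 5, SNF 1^4·2
degree 0: 5−5−0 = 0 → Ȟ^0 ≅ 0
degree 1: 5−0−5 = 0 plus torsion [2] → Ȟ^1 ≅ Z/2
degree 2: 0−0−0 = 0 → Ȟ^2 ≅ 0


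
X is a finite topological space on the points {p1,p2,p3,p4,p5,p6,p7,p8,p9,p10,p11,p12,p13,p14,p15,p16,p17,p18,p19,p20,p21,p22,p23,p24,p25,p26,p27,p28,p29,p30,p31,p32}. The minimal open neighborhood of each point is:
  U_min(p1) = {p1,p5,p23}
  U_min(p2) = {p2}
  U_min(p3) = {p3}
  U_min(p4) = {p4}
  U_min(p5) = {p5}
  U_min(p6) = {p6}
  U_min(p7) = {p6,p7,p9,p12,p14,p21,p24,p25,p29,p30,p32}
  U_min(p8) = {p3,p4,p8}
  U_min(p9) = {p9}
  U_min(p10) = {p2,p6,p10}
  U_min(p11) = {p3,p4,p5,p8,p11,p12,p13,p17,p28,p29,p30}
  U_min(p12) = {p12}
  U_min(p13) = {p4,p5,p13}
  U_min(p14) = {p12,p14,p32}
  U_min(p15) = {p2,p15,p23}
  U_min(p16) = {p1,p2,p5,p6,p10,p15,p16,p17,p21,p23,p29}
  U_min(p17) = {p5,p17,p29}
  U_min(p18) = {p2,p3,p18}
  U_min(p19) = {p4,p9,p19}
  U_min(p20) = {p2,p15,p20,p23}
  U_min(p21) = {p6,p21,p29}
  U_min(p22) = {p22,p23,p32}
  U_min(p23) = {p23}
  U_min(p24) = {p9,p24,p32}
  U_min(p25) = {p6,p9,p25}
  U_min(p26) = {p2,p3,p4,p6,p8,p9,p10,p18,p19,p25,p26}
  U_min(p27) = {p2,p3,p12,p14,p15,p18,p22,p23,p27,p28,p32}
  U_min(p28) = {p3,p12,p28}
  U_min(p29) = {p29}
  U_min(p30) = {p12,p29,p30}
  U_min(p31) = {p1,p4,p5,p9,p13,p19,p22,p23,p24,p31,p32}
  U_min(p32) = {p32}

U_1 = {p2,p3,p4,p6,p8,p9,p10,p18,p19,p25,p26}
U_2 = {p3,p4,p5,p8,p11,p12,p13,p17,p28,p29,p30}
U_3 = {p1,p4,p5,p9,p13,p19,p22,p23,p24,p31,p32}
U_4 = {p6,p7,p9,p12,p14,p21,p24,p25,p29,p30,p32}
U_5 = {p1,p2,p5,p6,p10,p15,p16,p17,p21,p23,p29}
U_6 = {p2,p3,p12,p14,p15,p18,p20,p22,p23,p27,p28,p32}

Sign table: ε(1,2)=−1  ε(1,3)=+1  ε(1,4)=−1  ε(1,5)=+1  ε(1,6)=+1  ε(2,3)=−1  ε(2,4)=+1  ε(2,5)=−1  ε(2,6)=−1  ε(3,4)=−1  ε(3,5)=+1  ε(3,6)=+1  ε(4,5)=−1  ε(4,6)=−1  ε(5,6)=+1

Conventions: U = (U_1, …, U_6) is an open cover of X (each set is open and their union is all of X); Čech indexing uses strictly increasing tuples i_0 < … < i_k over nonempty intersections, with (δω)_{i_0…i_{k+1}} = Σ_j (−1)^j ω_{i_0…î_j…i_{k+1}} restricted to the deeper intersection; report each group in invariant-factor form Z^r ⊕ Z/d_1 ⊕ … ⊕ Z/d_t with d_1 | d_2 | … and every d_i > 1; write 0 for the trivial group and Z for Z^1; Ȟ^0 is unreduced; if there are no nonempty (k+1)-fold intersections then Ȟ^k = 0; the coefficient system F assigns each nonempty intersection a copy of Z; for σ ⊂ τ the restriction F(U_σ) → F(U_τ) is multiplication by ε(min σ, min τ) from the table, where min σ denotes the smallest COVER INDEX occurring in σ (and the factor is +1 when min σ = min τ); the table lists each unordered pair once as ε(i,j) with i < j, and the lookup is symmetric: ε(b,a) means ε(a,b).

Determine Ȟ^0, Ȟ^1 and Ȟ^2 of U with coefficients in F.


Ȟ^0(U;F) ≅ Z, Ȟ^1(U;F) ≅ 0, Ȟ^2(U;F) ≅ Z/2

nonempty overlaps:
  U12={p3,p4,p8} U13={p4,p9,p19} U14={p6,p9,p25} U15={p2,p6,p10} U16={p2,p3,p18} U23={p4,p5,p13} U24={p12,p29,p30} U25={p5,p17,p29} U26={p3,p12,p28} U34={p9,p24,p32} U35={p1,p5,p23} U36={p22,p23,p32} U45={p6,p21,p29} U46={p12,p14,p32} U56={p2,p15,p23}
  U123={p4} U126={p3} U134={p9} U145={p6} U156={p2} U235={p5} U245={p29} U246={p12} U346={p32} U356={p23}
C dims 6,15,10; δ0: rk 5, SNF 1^5; δ1: rk 10, SNF 1^9·2
degree 0: 6−5−0 = 1 → Ȟ^0 ≅ Z
degree 1: 15−10−5 = 0 → Ȟ^1 ≅ 0
degree 2: 10−0−10 = 0 plus torsion [2] → Ȟ^2 ≅ Z/2


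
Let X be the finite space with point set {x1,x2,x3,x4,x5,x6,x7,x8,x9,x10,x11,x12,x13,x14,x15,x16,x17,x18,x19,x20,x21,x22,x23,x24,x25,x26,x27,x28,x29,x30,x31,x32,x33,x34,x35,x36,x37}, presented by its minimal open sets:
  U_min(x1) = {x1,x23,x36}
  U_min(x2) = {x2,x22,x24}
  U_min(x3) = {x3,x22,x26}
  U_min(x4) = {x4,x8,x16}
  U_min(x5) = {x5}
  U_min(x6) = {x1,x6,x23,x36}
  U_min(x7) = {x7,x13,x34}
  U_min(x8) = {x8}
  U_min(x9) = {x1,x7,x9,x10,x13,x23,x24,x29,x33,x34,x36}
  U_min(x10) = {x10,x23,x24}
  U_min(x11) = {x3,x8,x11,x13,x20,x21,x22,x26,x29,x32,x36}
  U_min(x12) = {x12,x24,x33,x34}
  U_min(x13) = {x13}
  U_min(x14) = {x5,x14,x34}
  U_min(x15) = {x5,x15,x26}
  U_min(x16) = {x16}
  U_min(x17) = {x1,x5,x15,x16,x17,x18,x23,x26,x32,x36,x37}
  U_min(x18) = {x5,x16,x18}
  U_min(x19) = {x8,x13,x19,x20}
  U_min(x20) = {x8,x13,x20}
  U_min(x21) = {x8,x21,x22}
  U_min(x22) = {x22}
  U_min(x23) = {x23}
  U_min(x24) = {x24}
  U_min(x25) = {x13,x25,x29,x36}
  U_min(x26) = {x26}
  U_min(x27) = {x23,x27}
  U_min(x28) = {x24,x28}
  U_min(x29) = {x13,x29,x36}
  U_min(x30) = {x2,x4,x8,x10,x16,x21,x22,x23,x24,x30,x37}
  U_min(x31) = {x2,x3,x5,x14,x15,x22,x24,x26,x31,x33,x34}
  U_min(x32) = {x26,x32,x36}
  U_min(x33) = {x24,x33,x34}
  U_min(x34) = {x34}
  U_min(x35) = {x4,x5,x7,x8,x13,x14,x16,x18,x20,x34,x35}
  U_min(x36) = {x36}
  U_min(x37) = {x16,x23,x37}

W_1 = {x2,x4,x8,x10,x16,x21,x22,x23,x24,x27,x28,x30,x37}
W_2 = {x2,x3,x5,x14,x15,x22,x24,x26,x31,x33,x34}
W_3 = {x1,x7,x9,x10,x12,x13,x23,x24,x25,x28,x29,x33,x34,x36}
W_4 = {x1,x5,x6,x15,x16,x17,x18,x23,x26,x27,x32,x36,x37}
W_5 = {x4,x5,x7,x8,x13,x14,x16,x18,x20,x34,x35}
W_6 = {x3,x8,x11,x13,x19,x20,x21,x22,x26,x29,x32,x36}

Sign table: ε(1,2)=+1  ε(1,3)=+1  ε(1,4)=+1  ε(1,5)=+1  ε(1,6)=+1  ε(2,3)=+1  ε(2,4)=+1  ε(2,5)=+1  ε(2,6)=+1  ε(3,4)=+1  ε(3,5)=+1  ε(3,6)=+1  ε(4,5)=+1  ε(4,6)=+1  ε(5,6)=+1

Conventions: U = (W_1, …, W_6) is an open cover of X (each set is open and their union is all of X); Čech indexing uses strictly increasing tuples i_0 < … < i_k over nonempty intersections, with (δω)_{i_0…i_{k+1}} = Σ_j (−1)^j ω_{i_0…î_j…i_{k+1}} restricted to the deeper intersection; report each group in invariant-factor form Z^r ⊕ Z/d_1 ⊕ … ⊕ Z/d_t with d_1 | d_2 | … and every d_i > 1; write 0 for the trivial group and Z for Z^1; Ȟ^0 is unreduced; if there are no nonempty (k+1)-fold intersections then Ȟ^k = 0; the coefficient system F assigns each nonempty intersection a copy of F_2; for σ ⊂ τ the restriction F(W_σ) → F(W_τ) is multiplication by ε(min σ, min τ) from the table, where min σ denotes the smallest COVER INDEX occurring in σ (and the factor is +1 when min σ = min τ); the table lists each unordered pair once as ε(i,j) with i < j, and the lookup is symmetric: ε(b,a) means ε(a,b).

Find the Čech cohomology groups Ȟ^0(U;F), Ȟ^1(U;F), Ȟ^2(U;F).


Ȟ^0 ≅ Z/2; Ȟ^1 ≅ Z/2; Ȟ^2 ≅ Z/2

nonempty overlaps:
  W12={x2,x22,x24} W13={x10,x23,x24,x28} W14={x16,x23,x27,x37} W15={x4,x8,x16} W16={x8,x21,x22} W23={x24,x33,x34} W24={x5,x15,x26} W25={x5,x14,x34} W26={x3,x22,x26} W34={x1,x23,x36} W35={x7,x13,x34} W36={x13,x29,x36} W45={x5,x16,x18} W46={x26,x32,x36} W56={x8,x13,x20}
  W123={x24} W126={x22} W134={x23} W145={x16} W156={x8} W235={x34} W245={x5} W246={x26} W346={x36} W356={x13}
C dims 6,15,10; δ0: rk_F2 5; δ1: rk_F2 9
degree 0: 6−5−0 = 1 → Ȟ^0 ≅ Z/2
degree 1: 15−9−5 = 1 → Ȟ^1 ≅ Z/2
degree 2: 10−0−9 = 1 → Ȟ^2 ≅ Z/2


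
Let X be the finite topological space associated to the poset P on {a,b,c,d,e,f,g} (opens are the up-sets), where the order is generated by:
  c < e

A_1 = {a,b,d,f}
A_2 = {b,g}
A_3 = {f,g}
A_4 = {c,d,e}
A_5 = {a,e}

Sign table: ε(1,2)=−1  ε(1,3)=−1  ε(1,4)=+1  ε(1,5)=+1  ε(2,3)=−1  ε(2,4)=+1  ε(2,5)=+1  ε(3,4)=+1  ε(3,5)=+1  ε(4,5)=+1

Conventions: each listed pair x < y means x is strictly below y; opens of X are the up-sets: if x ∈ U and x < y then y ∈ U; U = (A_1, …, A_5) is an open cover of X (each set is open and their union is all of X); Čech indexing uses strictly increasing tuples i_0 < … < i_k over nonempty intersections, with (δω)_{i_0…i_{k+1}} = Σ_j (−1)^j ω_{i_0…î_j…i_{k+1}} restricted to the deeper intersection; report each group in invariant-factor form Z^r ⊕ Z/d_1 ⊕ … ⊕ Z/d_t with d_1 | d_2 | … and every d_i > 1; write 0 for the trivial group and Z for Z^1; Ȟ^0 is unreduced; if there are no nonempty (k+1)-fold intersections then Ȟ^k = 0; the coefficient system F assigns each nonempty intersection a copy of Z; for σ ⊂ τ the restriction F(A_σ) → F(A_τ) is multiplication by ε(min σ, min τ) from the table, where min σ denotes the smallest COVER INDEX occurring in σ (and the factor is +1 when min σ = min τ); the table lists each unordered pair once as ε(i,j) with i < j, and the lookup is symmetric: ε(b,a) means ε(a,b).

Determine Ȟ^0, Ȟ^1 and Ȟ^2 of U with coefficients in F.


nonempty intersections:
  A12={b} A13={f} A14={d} A15={a} A23={g} A45={e}
C dims 5,6; δ0: rk 5, SNF 1^4·2
Ȟ^0: (5−5)−0=0 ⇒ 0
Ȟ^1: (6−0)−5=1 plus torsion [2] ⇒ Z ⊕ Z/2
Ȟ^2: (0−0)−0=0 ⇒ 0

Ȟ^0(U;F) ≅ 0,  Ȟ^1(U;F) ≅ Z ⊕ Z/2,  Ȟ^2(U;F) ≅ 0


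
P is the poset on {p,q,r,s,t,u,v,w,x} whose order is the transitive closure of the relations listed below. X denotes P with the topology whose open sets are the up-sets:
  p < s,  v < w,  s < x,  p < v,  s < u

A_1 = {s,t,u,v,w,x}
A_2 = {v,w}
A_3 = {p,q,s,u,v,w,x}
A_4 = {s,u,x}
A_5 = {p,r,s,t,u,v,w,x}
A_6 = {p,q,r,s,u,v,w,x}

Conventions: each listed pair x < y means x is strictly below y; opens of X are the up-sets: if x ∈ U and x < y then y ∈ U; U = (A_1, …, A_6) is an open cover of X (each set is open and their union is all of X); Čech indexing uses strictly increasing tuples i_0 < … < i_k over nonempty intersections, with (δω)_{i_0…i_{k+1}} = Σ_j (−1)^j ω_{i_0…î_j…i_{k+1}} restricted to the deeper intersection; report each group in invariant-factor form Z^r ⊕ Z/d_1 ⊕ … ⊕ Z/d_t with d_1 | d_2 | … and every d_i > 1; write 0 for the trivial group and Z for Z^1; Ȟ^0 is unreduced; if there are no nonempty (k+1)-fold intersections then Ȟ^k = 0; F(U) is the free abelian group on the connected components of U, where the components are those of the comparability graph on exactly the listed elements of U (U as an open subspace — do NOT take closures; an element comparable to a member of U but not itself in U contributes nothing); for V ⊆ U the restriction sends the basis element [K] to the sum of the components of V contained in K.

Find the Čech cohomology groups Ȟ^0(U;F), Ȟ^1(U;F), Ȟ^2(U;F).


cover nerve:
  A12={v,w} A13={s,u,v,w,x} A14={s,u,x} A15={s,t,u,v,w,x} A16={s,u,v,w,x} A23={v,w} A25={v,w} A26={v,w} A34={s,u,x} A35={p,s,u,v,w,x} A36={p,q,s,u,v,w,x} A45={s,u,x} A46={s,u,x} A56={p,r,s,u,v,w,x}
  A123={v,w} A125={v,w} A126={v,w} A134={s,u,x} A135={s,u,v,w,x} A136={s,u,v,w,x} A145={s,u,x} A146={s,u,x} A156={s,u,v,w,x} A235={v,w} A236={v,w} A256={v,w} A345={s,u,x} A346={s,u,x} A356={p,s,u,v,w,x} A456={s,u,x}
  A1235={v,w} A1236={v,w} A1256={v,w} A1345={s,u,x} A1346={s,u,x} A1356={s,u,v,w,x} A1456={s,u,x} A2356={v,w} A3456={s,u,x}
  A12356={v,w} A13456={s,u,x}
components per intersection:
  A1: {s,u,x} {t} {v,w}
  A2: {v,w}
  A3: {p,s,u,v,w,x} {q}
  A4: {s,u,x}
  A5: {p,s,u,v,w,x} {r} {t}
  A6: {p,s,u,v,w,x} {q} {r}
  A12: {v,w}
  A13: {s,u,x} {v,w}
  A14: {s,u,x}
  A15: {s,u,x} {t} {v,w}
  A16: {s,u,x} {v,w}
  A23: {v,w}
  A25: {v,w}
  A26: {v,w}
  A34: {s,u,x}
  A35: {p,s,u,v,w,x}
  A36: {p,s,u,v,w,x} {q}
  A45: {s,u,x}
  A46: {s,u,x}
  A56: {p,s,u,v,w,x} {r}
  A123: {v,w}
  A125: {v,w}
  A126: {v,w}
  A134: {s,u,x}
  A135: {s,u,x} {v,w}
  A136: {s,u,x} {v,w}
  A145: {s,u,x}
  A146: {s,u,x}
  A156: {s,u,x} {v,w}
  A235: {v,w}
  A236: {v,w}
  A256: {v,w}
  A345: {s,u,x}
  A346: {s,u,x}
  A356: {p,s,u,v,w,x}
  A456: {s,u,x}
  A1235: {v,w}
  A1236: {v,w}
  A1256: {v,w}
  A1345: {s,u,x}
  A1346: {s,u,x}
  A1356: {s,u,x} {v,w}
  A1456: {s,u,x}
  A2356: {v,w}
  A3456: {s,u,x}
  A12356: {v,w}
  A13456: {s,u,x}
C dims 13,20,19,10; δ0: rk 9, SNF 1^9; δ1: rk 11, SNF 1^11; δ2: rk 8, SNF 1^8
Ȟ^0: (13−9)−0=4 ⇒ Z^4
Ȟ^1: (20−11)−9=0 ⇒ 0
Ȟ^2: (19−8)−11=0 ⇒ 0

Ȟ^0(U;F) ≅ Z^4,  Ȟ^1(U;F) ≅ 0,  Ȟ^2(U;F) ≅ 0


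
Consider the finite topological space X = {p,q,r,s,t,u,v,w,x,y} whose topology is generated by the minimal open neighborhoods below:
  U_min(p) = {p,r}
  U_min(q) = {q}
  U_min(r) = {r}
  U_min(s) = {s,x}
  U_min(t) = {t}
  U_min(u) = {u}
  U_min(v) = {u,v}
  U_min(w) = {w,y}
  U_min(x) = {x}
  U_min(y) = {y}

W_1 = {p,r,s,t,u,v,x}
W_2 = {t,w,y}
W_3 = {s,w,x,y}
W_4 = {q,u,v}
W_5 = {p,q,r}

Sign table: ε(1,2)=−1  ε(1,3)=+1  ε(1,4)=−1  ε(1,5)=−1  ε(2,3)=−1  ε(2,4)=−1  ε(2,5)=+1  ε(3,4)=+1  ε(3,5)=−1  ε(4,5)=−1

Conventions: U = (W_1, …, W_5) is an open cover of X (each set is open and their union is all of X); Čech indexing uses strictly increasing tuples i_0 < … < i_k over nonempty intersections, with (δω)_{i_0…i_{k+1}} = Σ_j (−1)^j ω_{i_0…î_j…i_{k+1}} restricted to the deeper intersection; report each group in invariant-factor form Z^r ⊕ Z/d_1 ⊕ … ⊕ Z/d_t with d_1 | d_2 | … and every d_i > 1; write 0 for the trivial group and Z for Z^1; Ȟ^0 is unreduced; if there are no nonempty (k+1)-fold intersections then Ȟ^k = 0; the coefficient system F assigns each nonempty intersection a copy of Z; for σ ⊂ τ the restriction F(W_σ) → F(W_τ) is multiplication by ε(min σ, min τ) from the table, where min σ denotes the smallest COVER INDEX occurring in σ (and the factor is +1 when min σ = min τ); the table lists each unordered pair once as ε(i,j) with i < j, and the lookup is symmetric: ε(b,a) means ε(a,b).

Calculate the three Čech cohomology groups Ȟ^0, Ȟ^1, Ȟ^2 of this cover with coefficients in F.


Ȟ^0 = 0, Ȟ^1 = Z ⊕ Z/2 and Ȟ^2 = 0

nonempty intersections:
  W12={t} W13={s,x} W14={u,v} W15={p,r} W23={w,y} W45={q}
C dims 5,6; δ0: rk 5, SNF 1^4·2
Ȟ^0: (5−5)−0=0 ⇒ 0
Ȟ^1: (6−0)−5=1 plus torsion [2] ⇒ Z ⊕ Z/2
Ȟ^2: (0−0)−0=0 ⇒ 0


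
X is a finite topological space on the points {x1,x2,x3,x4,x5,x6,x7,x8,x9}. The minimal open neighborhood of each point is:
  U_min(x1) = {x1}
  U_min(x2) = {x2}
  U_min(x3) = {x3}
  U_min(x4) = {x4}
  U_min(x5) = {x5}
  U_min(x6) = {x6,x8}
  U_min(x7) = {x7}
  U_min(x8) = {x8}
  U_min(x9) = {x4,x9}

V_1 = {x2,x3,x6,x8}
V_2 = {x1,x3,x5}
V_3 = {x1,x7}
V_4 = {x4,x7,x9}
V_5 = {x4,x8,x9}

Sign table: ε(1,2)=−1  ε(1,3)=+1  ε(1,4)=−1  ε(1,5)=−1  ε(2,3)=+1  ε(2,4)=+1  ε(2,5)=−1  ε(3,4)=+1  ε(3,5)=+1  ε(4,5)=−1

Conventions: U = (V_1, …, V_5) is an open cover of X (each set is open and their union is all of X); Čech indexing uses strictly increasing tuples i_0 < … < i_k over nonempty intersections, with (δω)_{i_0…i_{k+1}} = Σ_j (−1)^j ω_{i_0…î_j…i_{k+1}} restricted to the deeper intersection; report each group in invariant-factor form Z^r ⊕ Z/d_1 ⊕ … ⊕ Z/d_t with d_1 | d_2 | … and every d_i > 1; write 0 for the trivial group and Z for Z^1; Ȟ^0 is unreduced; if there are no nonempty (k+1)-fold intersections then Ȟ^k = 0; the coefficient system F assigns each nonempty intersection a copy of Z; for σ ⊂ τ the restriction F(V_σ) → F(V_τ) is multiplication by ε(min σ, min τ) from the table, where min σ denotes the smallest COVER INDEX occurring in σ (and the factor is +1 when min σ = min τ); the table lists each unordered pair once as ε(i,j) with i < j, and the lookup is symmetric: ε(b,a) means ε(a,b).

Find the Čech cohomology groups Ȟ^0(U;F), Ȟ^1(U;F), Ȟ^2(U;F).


nonempty intersections:
  V12={x3} V15={x8} V23={x1} V34={x7} V45={x4,x9}
C dims 5,5; δ0: rk 5, SNF 1^4·2
Ȟ^0: (5−5)−0=0 ⇒ 0
Ȟ^1: (5−0)−5=0 plus torsion [2] ⇒ Z/2
Ȟ^2: (0−0)−0=0 ⇒ 0

Ȟ^0 = 0, Ȟ^1 = Z/2, Ȟ^2 = 0


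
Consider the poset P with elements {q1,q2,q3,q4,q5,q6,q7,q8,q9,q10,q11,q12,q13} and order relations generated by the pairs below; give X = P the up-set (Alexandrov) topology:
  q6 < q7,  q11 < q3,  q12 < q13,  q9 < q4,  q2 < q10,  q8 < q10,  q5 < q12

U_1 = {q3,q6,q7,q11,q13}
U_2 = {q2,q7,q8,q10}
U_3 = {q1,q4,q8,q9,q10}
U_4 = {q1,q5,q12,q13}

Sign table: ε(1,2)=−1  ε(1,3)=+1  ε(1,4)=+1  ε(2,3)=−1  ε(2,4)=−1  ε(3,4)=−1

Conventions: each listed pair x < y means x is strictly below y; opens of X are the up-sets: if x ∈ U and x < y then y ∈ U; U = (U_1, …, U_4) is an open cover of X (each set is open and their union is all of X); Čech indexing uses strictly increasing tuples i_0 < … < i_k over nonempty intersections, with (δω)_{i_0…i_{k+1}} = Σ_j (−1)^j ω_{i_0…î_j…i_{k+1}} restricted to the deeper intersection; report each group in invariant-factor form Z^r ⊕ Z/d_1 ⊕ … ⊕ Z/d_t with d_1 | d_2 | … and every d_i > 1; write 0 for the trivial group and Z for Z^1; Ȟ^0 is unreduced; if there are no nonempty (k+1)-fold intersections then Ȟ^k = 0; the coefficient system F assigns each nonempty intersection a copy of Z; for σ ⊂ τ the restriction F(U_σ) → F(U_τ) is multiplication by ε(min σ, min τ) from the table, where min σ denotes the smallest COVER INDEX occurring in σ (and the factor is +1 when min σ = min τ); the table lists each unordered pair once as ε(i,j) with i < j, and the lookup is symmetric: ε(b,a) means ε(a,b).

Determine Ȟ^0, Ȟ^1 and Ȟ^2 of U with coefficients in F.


Ȟ^0 ≅ 0, Ȟ^1 ≅ Z/2, Ȟ^2 ≅ 0

cover nerve:
  U12={q7} U14={q13} U23={q8,q10} U34={q1}
C dims 4,4; δ0: rk 4, SNF 1^3·2
Ȟ^0: (4−4)−0=0 ⇒ 0
Ȟ^1: (4−0)−4=0 plus torsion [2] ⇒ Z/2
Ȟ^2: (0−0)−0=0 ⇒ 0


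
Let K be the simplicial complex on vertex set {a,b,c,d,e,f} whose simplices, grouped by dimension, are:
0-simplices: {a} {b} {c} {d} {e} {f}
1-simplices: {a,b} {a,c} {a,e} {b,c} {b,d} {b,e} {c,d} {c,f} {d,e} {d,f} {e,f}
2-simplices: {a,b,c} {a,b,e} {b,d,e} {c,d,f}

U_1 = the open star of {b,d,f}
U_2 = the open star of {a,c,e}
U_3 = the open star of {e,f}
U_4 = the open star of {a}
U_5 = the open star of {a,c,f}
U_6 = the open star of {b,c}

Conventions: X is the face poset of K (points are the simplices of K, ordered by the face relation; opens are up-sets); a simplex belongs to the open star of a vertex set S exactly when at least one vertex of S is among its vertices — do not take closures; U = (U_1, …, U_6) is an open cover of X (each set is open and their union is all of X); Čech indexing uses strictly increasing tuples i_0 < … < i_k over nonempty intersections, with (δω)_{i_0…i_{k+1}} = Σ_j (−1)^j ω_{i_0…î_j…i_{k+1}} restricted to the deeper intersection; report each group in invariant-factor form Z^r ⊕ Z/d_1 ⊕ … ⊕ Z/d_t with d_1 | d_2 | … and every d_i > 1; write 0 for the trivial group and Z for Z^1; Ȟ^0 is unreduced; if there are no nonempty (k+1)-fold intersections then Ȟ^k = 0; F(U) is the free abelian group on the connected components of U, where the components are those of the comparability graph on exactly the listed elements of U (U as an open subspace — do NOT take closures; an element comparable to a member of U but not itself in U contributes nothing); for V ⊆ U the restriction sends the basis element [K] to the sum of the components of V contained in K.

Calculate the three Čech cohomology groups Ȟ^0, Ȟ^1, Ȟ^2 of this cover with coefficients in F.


Ȟ^0 = Z,  Ȟ^1 = Z^2,  Ȟ^2 = 0

nonempty intersections:
  U1={{b},{d},{f},{a,b},{b,c},{b,d},{b,e},{c,d},{c,f},{d,e},{d,f},{e,f},{a,b,c},{a,b,e},{b,d,e},{c,d,f}} U2={{a},{c},{e},{a,b},{a,c},{a,e},{b,c},{b,e},{c,d},{c,f},{d,e},{e,f},{a,b,c},{a,b,e},{b,d,e},{c,d,f}} U3={{e},{f},{a,e},{b,e},{c,f},{d,e},{d,f},{e,f},{a,b,e},{b,d,e},{c,d,f}} U4={{a},{a,b},{a,c},{a,e},{a,b,c},{a,b,e}} U5={{a},{c},{f},{a,b},{a,c},{a,e},{b,c},{c,d},{c,f},{d,f},{e,f},{a,b,c},{a,b,e},{c,d,f}} U6={{b},{c},{a,b},{a,c},{b,c},{b,d},{b,e},{c,d},{c,f},{a,b,c},{a,b,e},{b,d,e},{c,d,f}}
  U12={{a,b},{b,c},{b,e},{c,d},{c,f},{d,e},{e,f},{a,b,c},{a,b,e},{b,d,e},{c,d,f}} U13={{f},{b,e},{c,f},{d,e},{d,f},{e,f},{a,b,e},{b,d,e},{c,d,f}} U14={{a,b},{a,b,c},{a,b,e}} U15={{f},{a,b},{b,c},{c,d},{c,f},{d,f},{e,f},{a,b,c},{a,b,e},{c,d,f}} U16={{b},{a,b},{b,c},{b,d},{b,e},{c,d},{c,f},{a,b,c},{a,b,e},{b,d,e},{c,d,f}} U23={{e},{a,e},{b,e},{c,f},{d,e},{e,f},{a,b,e},{b,d,e},{c,d,f}} U24={{a},{a,b},{a,c},{a,e},{a,b,c},{a,b,e}} U25={{a},{c},{a,b},{a,c},{a,e},{b,c},{c,d},{c,f},{e,f},{a,b,c},{a,b,e},{c,d,f}} U26={{c},{a,b},{a,c},{b,c},{b,e},{c,d},{c,f},{a,b,c},{a,b,e},{b,d,e},{c,d,f}} U34={{a,e},{a,b,e}} U35={{f},{a,e},{c,f},{d,f},{e,f},{a,b,e},{c,d,f}} U36={{b,e},{c,f},{a,b,e},{b,d,e},{c,d,f}} U45={{a},{a,b},{a,c},{a,e},{a,b,c},{a,b,e}} U46={{a,b},{a,c},{a,b,c},{a,b,e}} U56={{c},{a,b},{a,c},{b,c},{c,d},{c,f},{a,b,c},{a,b,e},{c,d,f}}
  U123={{b,e},{c,f},{d,e},{e,f},{a,b,e},{b,d,e},{c,d,f}} U124={{a,b},{a,b,c},{a,b,e}} U125={{a,b},{b,c},{c,d},{c,f},{e,f},{a,b,c},{a,b,e},{c,d,f}} U126={{a,b},{b,c},{b,e},{c,d},{c,f},{a,b,c},{a,b,e},{b,d,e},{c,d,f}} U134={{a,b,e}} U135={{f},{c,f},{d,f},{e,f},{a,b,e},{c,d,f}} U136={{b,e},{c,f},{a,b,e},{b,d,e},{c,d,f}} U145={{a,b},{a,b,c},{a,b,e}} U146={{a,b},{a,b,c},{a,b,e}} U156={{a,b},{b,c},{c,d},{c,f},{a,b,c},{a,b,e},{c,d,f}} U234={{a,e},{a,b,e}} U235={{a,e},{c,f},{e,f},{a,b,e},{c,d,f}} U236={{b,e},{c,f},{a,b,e},{b,d,e},{c,d,f}} U245={{a},{a,b},{a,c},{a,e},{a,b,c},{a,b,e}} U246={{a,b},{a,c},{a,b,c},{a,b,e}} U256={{c},{a,b},{a,c},{b,c},{c,d},{c,f},{a,b,c},{a,b,e},{c,d,f}} U345={{a,e},{a,b,e}} U346={{a,b,e}} U356={{c,f},{a,b,e},{c,d,f}} U456={{a,b},{a,c},{a,b,c},{a,b,e}}
  U1234={{a,b,e}} U1235={{c,f},{e,f},{a,b,e},{c,d,f}} U1236={{b,e},{c,f},{a,b,e},{b,d,e},{c,d,f}} U1245={{a,b},{a,b,c},{a,b,e}} U1246={{a,b},{a,b,c},{a,b,e}} U1256={{a,b},{b,c},{c,d},{c,f},{a,b,c},{a,b,e},{c,d,f}} U1345={{a,b,e}} U1346={{a,b,e}} U1356={{c,f},{a,b,e},{c,d,f}} U1456={{a,b},{a,b,c},{a,b,e}} U2345={{a,e},{a,b,e}} U2346={{a,b,e}} U2356={{c,f},{a,b,e},{c,d,f}} U2456={{a,b},{a,c},{a,b,c},{a,b,e}} U3456={{a,b,e}}
  U12345={{a,b,e}} U12346={{a,b,e}} U12356={{c,f},{a,b,e},{c,d,f}} U12456={{a,b},{a,b,c},{a,b,e}} U13456={{a,b,e}} U23456={{a,b,e}}
  U123456={{a,b,e}}
components per intersection:
  U1: {{b},{d},{f},{a,b},{b,c},{b,d},{b,e},{c,d},{c,f},{d,e},{d,f},{e,f},{a,b,c},{a,b,e},{b,d,e},{c,d,f}}
  U2: {{a},{c},{e},{a,b},{a,c},{a,e},{b,c},{b,e},{c,d},{c,f},{d,e},{e,f},{a,b,c},{a,b,e},{b,d,e},{c,d,f}}
  U3: {{e},{f},{a,e},{b,e},{c,f},{d,e},{d,f},{e,f},{a,b,e},{b,d,e},{c,d,f}}
  U4: {{a},{a,b},{a,c},{a,e},{a,b,c},{a,b,e}}
  U5: {{a},{c},{f},{a,b},{a,c},{a,e},{b,c},{c,d},{c,f},{d,f},{e,f},{a,b,c},{a,b,e},{c,d,f}}
  U6: {{b},{c},{a,b},{a,c},{b,c},{b,d},{b,e},{c,d},{c,f},{a,b,c},{a,b,e},{b,d,e},{c,d,f}}
  U12: {{a,b},{b,c},{b,e},{d,e},{a,b,c},{a,b,e},{b,d,e}} {{c,d},{c,f},{c,d,f}} {{e,f}}
  U13: {{f},{c,f},{d,f},{e,f},{c,d,f}} {{b,e},{d,e},{a,b,e},{b,d,e}}
  U14: {{a,b},{a,b,c},{a,b,e}}
  U15: {{f},{c,d},{c,f},{d,f},{e,f},{c,d,f}} {{a,b},{b,c},{a,b,c},{a,b,e}}
  U16: {{b},{a,b},{b,c},{b,d},{b,e},{a,b,c},{a,b,e},{b,d,e}} {{c,d},{c,f},{c,d,f}}
  U23: {{e},{a,e},{b,e},{d,e},{e,f},{a,b,e},{b,d,e}} {{c,f},{c,d,f}}
  U24: {{a},{a,b},{a,c},{a,e},{a,b,c},{a,b,e}}
  U25: {{a},{c},{a,b},{a,c},{a,e},{b,c},{c,d},{c,f},{a,b,c},{a,b,e},{c,d,f}} {{e,f}}
  U26: {{c},{a,b},{a,c},{b,c},{b,e},{c,d},{c,f},{a,b,c},{a,b,e},{b,d,e},{c,d,f}}
  U34: {{a,e},{a,b,e}}
  U35: {{f},{c,f},{d,f},{e,f},{c,d,f}} {{a,e},{a,b,e}}
  U36: {{b,e},{a,b,e},{b,d,e}} {{c,f},{c,d,f}}
  U45: {{a},{a,b},{a,c},{a,e},{a,b,c},{a,b,e}}
  U46: {{a,b},{a,c},{a,b,c},{a,b,e}}
  U56: {{c},{a,b},{a,c},{b,c},{c,d},{c,f},{a,b,c},{a,b,e},{c,d,f}}
  U123: {{b,e},{d,e},{a,b,e},{b,d,e}} {{c,f},{c,d,f}} {{e,f}}
  U124: {{a,b},{a,b,c},{a,b,e}}
  U125: {{a,b},{b,c},{a,b,c},{a,b,e}} {{c,d},{c,f},{c,d,f}} {{e,f}}
  U126: {{a,b},{b,c},{b,e},{a,b,c},{a,b,e},{b,d,e}} {{c,d},{c,f},{c,d,f}}
  U134: {{a,b,e}}
  U135: {{f},{c,f},{d,f},{e,f},{c,d,f}} {{a,b,e}}
  U136: {{b,e},{a,b,e},{b,d,e}} {{c,f},{c,d,f}}
  U145: {{a,b},{a,b,c},{a,b,e}}
  U146: {{a,b},{a,b,c},{a,b,e}}
  U156: {{a,b},{b,c},{a,b,c},{a,b,e}} {{c,d},{c,f},{c,d,f}}
  U234: {{a,e},{a,b,e}}
  U235: {{a,e},{a,b,e}} {{c,f},{c,d,f}} {{e,f}}
  U236: {{b,e},{a,b,e},{b,d,e}} {{c,f},{c,d,f}}
  U245: {{a},{a,b},{a,c},{a,e},{a,b,c},{a,b,e}}
  U246: {{a,b},{a,c},{a,b,c},{a,b,e}}
  U256: {{c},{a,b},{a,c},{b,c},{c,d},{c,f},{a,b,c},{a,b,e},{c,d,f}}
  U345: {{a,e},{a,b,e}}
  U346: {{a,b,e}}
  U356: {{c,f},{c,d,f}} {{a,b,e}}
  U456: {{a,b},{a,c},{a,b,c},{a,b,e}}
  U1234: {{a,b,e}}
  U1235: {{c,f},{c,d,f}} {{e,f}} {{a,b,e}}
  U1236: {{b,e},{a,b,e},{b,d,e}} {{c,f},{c,d,f}}
  U1245: {{a,b},{a,b,c},{a,b,e}}
  U1246: {{a,b},{a,b,c},{a,b,e}}
  U1256: {{a,b},{b,c},{a,b,c},{a,b,e}} {{c,d},{c,f},{c,d,f}}
  U1345: {{a,b,e}}
  U1346: {{a,b,e}}
  U1356: {{c,f},{c,d,f}} {{a,b,e}}
  U1456: {{a,b},{a,b,c},{a,b,e}}
  U2345: {{a,e},{a,b,e}}
  U2346: {{a,b,e}}
  U2356: {{c,f},{c,d,f}} {{a,b,e}}
  U2456: {{a,b},{a,c},{a,b,c},{a,b,e}}
  U3456: {{a,b,e}}
  U12345: {{a,b,e}}
  U12346: {{a,b,e}}
  U12356: {{c,f},{c,d,f}} {{a,b,e}}
  U12456: {{a,b},{a,b,c},{a,b,e}}
  U13456: {{a,b,e}}
  U23456: {{a,b,e}}
  U123456: {{a,b,e}}
C dims 6,24,32,21; δ0: rk 5, SNF 1^5; δ1: rk 17, SNF 1^17; δ2: rk 15, SNF 1^15
Ȟ^0: (6−5)−0=1 ⇒ Z
Ȟ^1: (24−17)−5=2 ⇒ Z^2
Ȟ^2: (32−15)−17=0 ⇒ 0


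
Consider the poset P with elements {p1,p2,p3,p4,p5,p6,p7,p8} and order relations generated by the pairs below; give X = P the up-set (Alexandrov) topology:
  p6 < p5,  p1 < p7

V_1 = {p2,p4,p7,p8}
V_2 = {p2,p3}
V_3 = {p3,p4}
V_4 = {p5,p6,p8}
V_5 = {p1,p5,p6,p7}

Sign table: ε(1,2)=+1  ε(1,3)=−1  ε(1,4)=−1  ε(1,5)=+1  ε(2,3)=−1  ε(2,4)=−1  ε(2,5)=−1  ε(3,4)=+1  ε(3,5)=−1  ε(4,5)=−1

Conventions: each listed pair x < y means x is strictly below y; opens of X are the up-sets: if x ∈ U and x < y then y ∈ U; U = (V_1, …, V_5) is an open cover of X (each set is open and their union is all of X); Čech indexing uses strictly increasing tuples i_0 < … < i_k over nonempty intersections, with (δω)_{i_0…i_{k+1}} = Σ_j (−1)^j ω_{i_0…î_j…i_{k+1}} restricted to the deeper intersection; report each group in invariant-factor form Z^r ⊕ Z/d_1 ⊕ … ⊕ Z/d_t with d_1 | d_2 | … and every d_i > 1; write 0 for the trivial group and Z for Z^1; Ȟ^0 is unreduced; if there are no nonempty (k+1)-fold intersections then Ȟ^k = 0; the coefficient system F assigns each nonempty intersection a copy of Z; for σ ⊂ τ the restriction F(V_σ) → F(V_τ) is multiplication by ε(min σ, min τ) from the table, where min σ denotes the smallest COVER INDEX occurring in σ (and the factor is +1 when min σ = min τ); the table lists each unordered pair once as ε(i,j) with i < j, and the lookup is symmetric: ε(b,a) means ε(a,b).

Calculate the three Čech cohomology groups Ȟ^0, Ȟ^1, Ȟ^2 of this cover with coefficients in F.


nonempty intersections:
  V12={p2} V13={p4} V14={p8} V15={p7} V23={p3} V45={p5,p6}
C dims 5,6; δ0: rk 4, SNF 1^4
Ȟ^0: (5−4)−0=1 ⇒ Z
Ȟ^1: (6−0)−4=2 ⇒ Z^2
Ȟ^2: (0−0)−0=0 ⇒ 0

Ȟ^0 ≅ Z, Ȟ^1 ≅ Z^2, Ȟ^2 ≅ 0
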